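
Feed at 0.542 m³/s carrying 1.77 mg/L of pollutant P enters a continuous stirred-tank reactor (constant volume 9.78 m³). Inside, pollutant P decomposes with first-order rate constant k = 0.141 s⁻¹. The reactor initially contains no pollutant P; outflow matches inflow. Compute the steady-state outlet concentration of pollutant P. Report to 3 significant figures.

V dC/dt = Q(C_in − C) − k V C.
At steady state: 0 = Q C_in − (Q + kV) C_ss, so C_ss = Q C_in/(Q + kV).
C_ss = 0.542·1.77/(0.542 + 0.141·9.78) = 0.95934/1.9210 = 0.49940 mg/L.

0.499 mg/L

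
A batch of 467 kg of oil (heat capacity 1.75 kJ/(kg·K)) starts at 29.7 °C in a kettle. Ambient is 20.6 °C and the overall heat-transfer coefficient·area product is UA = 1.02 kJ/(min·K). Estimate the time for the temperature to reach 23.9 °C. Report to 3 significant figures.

Energy balance: M c_p dT/dt = −UA(T − T_amb).
τ = M c_p/UA = 801.23 min; T_ss = T_amb = 20.600 °C.
T(t) = T_ss + (T₀ − T_ss)e^(−t/τ); set T = 23.9:
t = −τ ln[(T − T_ss)/(T₀ − T_ss)] = −801.23 · ln(0.36264) = 812.72 min.

813 min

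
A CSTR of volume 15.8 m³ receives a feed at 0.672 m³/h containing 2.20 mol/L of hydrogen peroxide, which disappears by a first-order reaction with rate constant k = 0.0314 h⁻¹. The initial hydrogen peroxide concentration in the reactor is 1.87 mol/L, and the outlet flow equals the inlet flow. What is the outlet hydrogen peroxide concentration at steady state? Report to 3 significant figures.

1.27 mol/L

Accumulation = in − out − consumed: V dC/dt = Q C_in − Q C − k V C.
At steady state: 0 = Q C_in − (Q + kV) C_ss, so C_ss = Q C_in/(Q + kV).
C_ss = 0.672·2.20/(0.672 + 0.0314·15.8) = 1.4784/1.1681 = 1.2656 mol/L.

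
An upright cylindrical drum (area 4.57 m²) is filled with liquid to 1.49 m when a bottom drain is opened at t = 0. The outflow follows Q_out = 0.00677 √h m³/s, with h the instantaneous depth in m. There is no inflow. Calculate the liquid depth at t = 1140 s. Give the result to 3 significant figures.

0.142 m

With no inflow, A dh/dt = −0.00677 √h.
∫ h^(−1/2) dh = −(0.00677/A) ∫ dt, giving 2√h = 2√h₀ − (0.00677/A) t.
√h = √1.49 − 0.00677·1140/(2·4.57) = 1.2207 − 0.84440 = 0.37626.
h = 0.37626² = 0.14157 m.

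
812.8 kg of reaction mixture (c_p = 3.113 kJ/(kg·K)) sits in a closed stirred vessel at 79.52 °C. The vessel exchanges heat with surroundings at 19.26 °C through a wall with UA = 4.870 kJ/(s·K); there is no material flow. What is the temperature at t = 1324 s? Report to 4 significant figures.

Lumped-capacitance energy balance: M c_p dT/dt = UA(T_amb − T).
dT/dt = (T_ss − T)/τ with T_ss = T_amb = 19.2600 °C, τ = M c_p/UA = 812.8·3.113/4.870 = 519.558 s.
T approaches T_ss exponentially: T(t) = T_ss + (T₀ − T_ss) e^(−t/τ).
T(1324) = 19.2600 + (60.2600)·0.0782129 = 23.9731 °C.

23.97 °C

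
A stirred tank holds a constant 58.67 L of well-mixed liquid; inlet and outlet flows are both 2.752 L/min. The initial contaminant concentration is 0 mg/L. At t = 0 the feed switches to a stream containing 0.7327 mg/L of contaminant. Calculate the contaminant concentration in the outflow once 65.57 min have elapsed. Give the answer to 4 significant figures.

Unsteady species balance (constant V, well mixed): V dC/dt = Q(C_in − C).
Rewrite as dC/dt + C/τ = C_in/τ, τ = V/Q = 21.3190 min.
C approaches C_in exponentially: C(t) = C_in + (C₀ − C_in) e^(−t/τ).
C(65.57) = 0.7327 + (0 − 0.7327)·e^(−65.57/21.3190) = 0.7327 + (-0.732700)·0.0461594 = 0.698879 mg/L.

0.6989 mg/L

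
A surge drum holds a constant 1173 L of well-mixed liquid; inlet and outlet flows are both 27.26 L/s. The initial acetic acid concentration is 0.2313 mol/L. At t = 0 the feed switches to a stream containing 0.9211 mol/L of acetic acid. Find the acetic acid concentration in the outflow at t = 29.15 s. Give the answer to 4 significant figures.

0.5707 mol/L

Accumulation = in − out for the solute gives V dC/dt = Q(C_in − C).
Time constant τ = V/Q = 1173/27.26 = 43.0301 s.
This is linear first-order; C(t) = C_in + (C₀ − C_in) e^(−t/τ).
C(29.15) = 0.9211 + (0.2313 − 0.9211)·e^(−29.15/43.0301) = 0.9211 + (-0.689800)·0.507919 = 0.570737 mol/L.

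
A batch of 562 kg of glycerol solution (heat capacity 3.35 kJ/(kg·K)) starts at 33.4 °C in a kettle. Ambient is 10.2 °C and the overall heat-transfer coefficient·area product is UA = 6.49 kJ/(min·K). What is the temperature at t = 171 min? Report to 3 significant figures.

23.1 °C

M c_p dT/dt = −UA(T − T_amb).
dT/dt = (T_ss − T)/τ with T_ss = T_amb = 10.200 °C, τ = M c_p/UA = 562·3.35/6.49 = 290.09 min.
Solution: T(t) = T_ss + (T₀ − T_ss) e^(−t/τ).
T(171) = 10.200 + (23.200)·0.55462 = 23.067 °C.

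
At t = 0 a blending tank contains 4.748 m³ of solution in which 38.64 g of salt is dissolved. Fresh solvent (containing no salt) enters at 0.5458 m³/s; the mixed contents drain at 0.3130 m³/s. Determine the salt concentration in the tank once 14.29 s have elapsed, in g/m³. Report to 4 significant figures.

Total volume: dV/dt = Q_in − Q_out = 0.232800 m³/s, so V(t) = 4.748 + 0.232800 t and V(14.29) = 8.07471 m³.
Solute balance: dm/dt = 0 − Q_out C = −Q_out m/V(t).
Separate: dm/m = −Q_out dt/V(t) ⇒ ln(m/m₀) = −(Q_out/(Q_in−Q_out)) ln(V/V₀).
m = m₀ (V₀/V)^(Q_out/(Q_in−Q_out)) = 38.64 × (4.748/8.07471)^(1.34450) = 18.9223 g.
C = m/V = 18.9223/8.07471 = 2.34340 g/m³.

2.343 g/m³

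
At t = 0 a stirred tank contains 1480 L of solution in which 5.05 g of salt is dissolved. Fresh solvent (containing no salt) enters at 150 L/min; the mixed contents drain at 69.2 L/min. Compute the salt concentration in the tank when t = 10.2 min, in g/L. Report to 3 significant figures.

Let m(t) be the amount of salt. Volume: V(t) = V₀ + (Q_in − Q_out) t = 1480 + 80.800 t; V(10.2) = 2304.2 L.
No salt enters, so dm/dt = −Q_out · (m/V).
Separate: dm/m = −Q_out dt/V(t) ⇒ ln(m/m₀) = −(Q_out/(Q_in−Q_out)) ln(V/V₀).
m = m₀ (V₀/V)^(Q_out/(Q_in−Q_out)) = 5.05 × (1480/2304.2)^(0.85644) = 3.4565 g.
C = m/V = 3.4565/2304.2 = 0.0015001 g/L.

0.00150 g/L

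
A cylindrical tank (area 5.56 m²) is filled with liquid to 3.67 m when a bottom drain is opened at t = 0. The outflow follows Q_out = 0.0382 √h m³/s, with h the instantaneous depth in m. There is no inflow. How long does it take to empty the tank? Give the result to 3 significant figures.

A dh/dt = −Q_out = −0.0382 √h.
Separate and integrate: 2(√h − √h₀) = −(0.0382/A) t.
Set h = 0: 2√h₀ = (0.0382/A) t_empty ⇒ t_empty = 2A√h₀/0.0382.
t_empty = 2·5.56·√3.67/0.0382 = 11.120·1.9157/0.0382 = 557.67 s.

558 s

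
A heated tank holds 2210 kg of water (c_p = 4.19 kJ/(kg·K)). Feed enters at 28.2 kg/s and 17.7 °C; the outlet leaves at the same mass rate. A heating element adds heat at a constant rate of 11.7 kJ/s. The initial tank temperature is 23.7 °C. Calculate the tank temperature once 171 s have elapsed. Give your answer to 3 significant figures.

M c_p dT/dt = ṁ c_p (T_in − T) + Q̇.
Rearrange: dT/dt = (T_ss − T)/τ with τ = M/ṁ = 78.369 s and T_ss = T_in + Q̇/(ṁ c_p) = 17.799 °C.
Integrating: T(t) = T_ss + (T₀ − T_ss) e^(−t/τ).
T(171) = 17.799 + (5.9010)·e^(−171/78.369) = 17.799 + (5.9010)·0.11282 = 18.465 °C.

18.5 °C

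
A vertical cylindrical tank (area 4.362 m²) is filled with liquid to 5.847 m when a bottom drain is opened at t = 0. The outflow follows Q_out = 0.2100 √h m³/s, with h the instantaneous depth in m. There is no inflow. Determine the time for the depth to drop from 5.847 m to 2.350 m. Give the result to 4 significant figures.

36.77 s

With no inflow, A dh/dt = −0.2100 √h.
Separate and integrate: 2(√h − √h₀) = −(0.2100/A) t.
t = 2A(√h₀ − √h)/0.2100 = 2·4.362·(√5.847 − √2.350)/0.2100
  = 8.72400 × (2.41806 − 1.53297) / 0.2100 = 36.7690 s.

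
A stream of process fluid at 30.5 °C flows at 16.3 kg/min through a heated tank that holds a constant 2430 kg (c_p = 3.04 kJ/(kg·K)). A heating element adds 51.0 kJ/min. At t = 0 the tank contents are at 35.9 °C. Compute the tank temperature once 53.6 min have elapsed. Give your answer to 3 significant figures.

34.6 °C

M c_p dT/dt = ṁ c_p (T_in − T) + Q̇.
Rearrange: dT/dt = (T_ss − T)/τ with τ = M/ṁ = 149.08 min and T_ss = T_in + Q̇/(ṁ c_p) = 31.529 °C.
Solution: T(t) = T_ss + (T₀ − T_ss) e^(−t/τ).
T(53.6) = 31.529 + (4.3708)·e^(−53.6/149.08) = 31.529 + (4.3708)·0.69800 = 34.580 °C.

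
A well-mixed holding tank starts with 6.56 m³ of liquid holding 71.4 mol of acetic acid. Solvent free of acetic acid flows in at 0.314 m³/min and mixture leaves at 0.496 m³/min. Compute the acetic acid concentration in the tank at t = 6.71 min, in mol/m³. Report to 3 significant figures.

7.63 mol/m³

Total volume: dV/dt = Q_in − Q_out = -0.18200 m³/min, so V(t) = 6.56 − 0.18200 t and V(6.71) = 5.3388 m³.
No acetic acid enters, so dm/dt = −Q_out · (m/V).
Separate: dm/m = −Q_out dt/V(t) ⇒ ln(m/m₀) = −(Q_out/(Q_in−Q_out)) ln(V/V₀).
m = m₀ (V₀/V)^(Q_out/(Q_in−Q_out)) = 71.4 × (6.56/5.3388)^(-2.7253) = 40.728 mol.
C = m/V = 40.728/5.3388 = 7.6287 mol/m³.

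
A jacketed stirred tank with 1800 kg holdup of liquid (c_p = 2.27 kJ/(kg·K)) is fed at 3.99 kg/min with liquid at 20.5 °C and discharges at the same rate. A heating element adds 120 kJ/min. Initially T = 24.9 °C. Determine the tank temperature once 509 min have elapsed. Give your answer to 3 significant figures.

30.9 °C

First-law balance (no shaft work): M c_p dT/dt = ṁ c_p (T_in − T) + 120.
Rearrange: dT/dt = (T_ss − T)/τ with τ = M/ṁ = 451.13 min and T_ss = T_in + Q̇/(ṁ c_p) = 33.749 °C.
Solution: T(t) = T_ss + (T₀ − T_ss) e^(−t/τ).
T(509) = 33.749 + (-8.8490)·e^(−509/451.13) = 33.749 + (-8.8490)·0.32359 = 30.886 °C.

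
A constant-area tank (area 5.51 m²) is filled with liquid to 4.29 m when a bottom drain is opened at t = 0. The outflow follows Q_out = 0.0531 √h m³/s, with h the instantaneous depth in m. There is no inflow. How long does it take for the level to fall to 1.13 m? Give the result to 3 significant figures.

Accumulation of liquid (constant cross-section A): A dh/dt = −0.0531 √h.
This is separable: 2 d(√h)/dt = −0.0531/A, so √h = √h₀ − (0.0531/(2A)) t.
t = 2A(√h₀ − √h)/0.0531 = 2·5.51·(√4.29 − √1.13)/0.0531
  = 11.020 × (2.0712 − 1.0630) / 0.0531 = 209.24 s.

209 s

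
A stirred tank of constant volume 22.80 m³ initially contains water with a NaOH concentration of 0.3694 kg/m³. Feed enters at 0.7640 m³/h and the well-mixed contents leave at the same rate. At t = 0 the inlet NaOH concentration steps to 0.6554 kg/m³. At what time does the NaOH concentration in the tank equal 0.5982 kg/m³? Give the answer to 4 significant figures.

48.03 h

Species balance: V dC/dt = Q(C_in − C) ⇒ τ = V/Q = 29.8429 h.
C(t) = C_in + (C₀ − C_in) e^(−t/τ). Set C = 0.5982 and solve for t:
e^(−t/τ) = (C − C_in)/(C₀ − C_in) = (0.5982 − 0.6554)/(0.3694 − 0.6554) = 0.200000
t = −τ ln(…) = 29.8429 × 1.60944 = 48.0303 h.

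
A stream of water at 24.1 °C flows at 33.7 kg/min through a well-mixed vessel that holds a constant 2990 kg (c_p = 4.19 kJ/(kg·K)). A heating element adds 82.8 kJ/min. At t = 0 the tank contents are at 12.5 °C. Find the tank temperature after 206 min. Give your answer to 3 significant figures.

23.5 °C

M c_p dT/dt = ṁ c_p (T_in − T) + Q̇.
τ = M/ṁ = 88.724 min; T_ss = T_in + Q̇/(ṁ c_p) = 24.1 + 82.8/(33.7·4.19) = 24.686 °C.
Solution: T(t) = T_ss + (T₀ − T_ss) e^(−t/τ).
T(206) = 24.686 + (-12.186)·e^(−206/88.724) = 24.686 + (-12.186)·0.098096 = 23.491 °C.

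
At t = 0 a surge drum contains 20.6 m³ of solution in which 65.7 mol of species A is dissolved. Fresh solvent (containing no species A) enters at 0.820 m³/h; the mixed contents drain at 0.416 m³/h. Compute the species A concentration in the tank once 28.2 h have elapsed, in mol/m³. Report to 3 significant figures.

1.31 mol/m³

Let m(t) be the amount of species A. Volume: V(t) = V₀ + (Q_in − Q_out) t = 20.6 + 0.40400 t; V(28.2) = 31.993 m³.
No species A enters, so dm/dt = −Q_out · (m/V).
dm/m = −Q_out dt/(V₀ + 0.40400 t); integrating gives ln(m/m₀) = −(Q_out/(Q_in−Q_out)) ln(V/V₀).
m = m₀ (V₀/V)^(Q_out/(Q_in−Q_out)) = 65.7 × (20.6/31.993)^(1.0297) = 41.754 mol.
C = m/V = 41.754/31.993 = 1.3051 mol/m³.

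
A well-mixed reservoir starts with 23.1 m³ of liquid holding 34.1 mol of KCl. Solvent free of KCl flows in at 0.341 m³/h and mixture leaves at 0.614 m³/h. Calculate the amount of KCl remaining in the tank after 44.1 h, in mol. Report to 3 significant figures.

6.51 mol

Total volume: dV/dt = Q_in − Q_out = -0.27300 m³/h, so V(t) = 23.1 − 0.27300 t and V(44.1) = 11.061 m³.
No KCl enters, so dm/dt = −Q_out · (m/V).
dm/m = −Q_out dt/(V₀ − 0.27300 t); integrating gives ln(m/m₀) = −(Q_out/(Q_in−Q_out)) ln(V/V₀).
m = m₀ (V₀/V)^(Q_out/(Q_in−Q_out)) = 34.1 × (23.1/11.061)^(-2.2491) = 6.5078 mol.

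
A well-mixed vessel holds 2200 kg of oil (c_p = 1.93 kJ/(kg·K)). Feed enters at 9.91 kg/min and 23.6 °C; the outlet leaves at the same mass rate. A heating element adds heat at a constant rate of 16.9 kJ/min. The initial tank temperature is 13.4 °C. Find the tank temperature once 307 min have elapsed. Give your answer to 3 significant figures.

M c_p dT/dt = ṁ c_p (T_in − T) + Q̇.
τ = M/ṁ = 222.00 min; T_ss = T_in + Q̇/(ṁ c_p) = 23.6 + 16.9/(9.91·1.93) = 24.484 °C.
This is linear first-order; T(t) = T_ss + (T₀ − T_ss) e^(−t/τ).
T(307) = 24.484 + (-11.084)·e^(−307/222.00) = 24.484 + (-11.084)·0.25085 = 21.703 °C.

21.7 °C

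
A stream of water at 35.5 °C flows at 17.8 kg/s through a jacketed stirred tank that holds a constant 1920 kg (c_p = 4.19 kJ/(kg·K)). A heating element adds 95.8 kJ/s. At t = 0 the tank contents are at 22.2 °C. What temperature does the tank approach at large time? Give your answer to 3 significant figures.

Unsteady energy balance on the tank contents: M c_p dT/dt = ṁ c_p (T_in − T) + 95.8.
At steady state dT/dt = 0 ⇒ T_ss = T_in + Q̇/(ṁ c_p) = 35.5 + 95.8/(17.8·4.19) = 36.784 °C.

36.8 °C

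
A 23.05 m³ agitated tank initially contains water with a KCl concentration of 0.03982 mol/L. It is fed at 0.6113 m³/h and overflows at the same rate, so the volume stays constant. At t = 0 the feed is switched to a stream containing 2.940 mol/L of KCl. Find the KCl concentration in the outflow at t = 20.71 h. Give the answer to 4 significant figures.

Species balance on the tank: V dC/dt = Q(C_in − C).
Time constant τ = V/Q = 23.05/0.6113 = 37.7065 h.
C approaches C_in exponentially: C(t) = C_in + (C₀ − C_in) e^(−t/τ).
C(20.71) = 2.940 + (0.03982 − 2.940)·e^(−20.71/37.7065) = 2.940 + (-2.90018)·0.577387 = 1.26547 mol/L.

1.265 mol/L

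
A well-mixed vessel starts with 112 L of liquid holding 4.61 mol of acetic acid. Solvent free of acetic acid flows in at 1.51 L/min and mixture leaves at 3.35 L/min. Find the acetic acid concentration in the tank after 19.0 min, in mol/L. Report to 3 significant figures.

0.0303 mol/L

Total volume: dV/dt = Q_in − Q_out = -1.8400 L/min, so V(t) = 112 − 1.8400 t and V(19.0) = 77.040 L.
Solute balance: dm/dt = 0 − Q_out C = −Q_out m/V(t).
Separate: dm/m = −Q_out dt/V(t) ⇒ ln(m/m₀) = −(Q_out/(Q_in−Q_out)) ln(V/V₀).
m = m₀ (V₀/V)^(Q_out/(Q_in−Q_out)) = 4.61 × (112/77.040)^(-1.8207) = 2.3326 mol.
C = m/V = 2.3326/77.040 = 0.030278 mol/L.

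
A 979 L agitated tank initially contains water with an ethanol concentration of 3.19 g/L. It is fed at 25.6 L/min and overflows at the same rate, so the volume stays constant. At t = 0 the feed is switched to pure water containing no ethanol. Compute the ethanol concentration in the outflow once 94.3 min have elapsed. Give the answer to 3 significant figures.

0.271 g/L

Transient balance on the dissolved component: V dC/dt = Q(C_in − C).
Rewrite as dC/dt + C/τ = C_in/τ, τ = V/Q = 38.242 min.
C approaches C_in exponentially: C(t) = C_in + (C₀ − C_in) e^(−t/τ).
C(94.3) = 0 + (3.19 − 0)·e^(−94.3/38.242) = 0 + (3.1900)·0.084936 = 0.27094 g/L.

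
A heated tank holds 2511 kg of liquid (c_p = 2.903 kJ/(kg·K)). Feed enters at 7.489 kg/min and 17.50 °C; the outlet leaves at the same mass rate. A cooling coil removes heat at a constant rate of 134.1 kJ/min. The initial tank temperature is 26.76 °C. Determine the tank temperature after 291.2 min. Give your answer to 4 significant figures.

17.81 °C

M c_p dT/dt = ṁ c_p (T_in − T) − Q̇.
τ = M/ṁ = 335.292 min; T_ss = T_in − Q̇/(ṁ c_p) = 17.50 − 134.1/(7.489·2.903) = 11.3318 °C.
Integrating: T(t) = T_ss + (T₀ − T_ss) e^(−t/τ).
T(291.2) = 11.3318 + (15.4282)·e^(−291.2/335.292) = 11.3318 + (15.4282)·0.419582 = 17.8052 °C.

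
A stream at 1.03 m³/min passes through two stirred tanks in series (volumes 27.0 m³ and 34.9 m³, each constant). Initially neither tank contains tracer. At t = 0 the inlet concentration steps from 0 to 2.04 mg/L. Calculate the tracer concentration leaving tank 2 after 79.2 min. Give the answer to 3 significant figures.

1.51 mg/L

Each tank obeys Vᵢ dCᵢ/dt = Q(Cᵢ₋₁ − Cᵢ), so τᵢ = Vᵢ/Q.
τ₁ = 27.0/1.03 = 26.214 min; τ₂ = 34.9/1.03 = 33.883 min.
Tank 1: C₁ = C_in(1 − e^(−t/τ₁)). Tank 2 (τ₁ ≠ τ₂): C₂ = C_in[1 − (τ₁ e^(−t/τ₁) − τ₂ e^(−t/τ₂))/(τ₁ − τ₂)].
At t = 79.2: e^(−t/τ₁) = 0.048736, e^(−t/τ₂) = 0.096576.
C₂ = 2.04·[1 − (26.214·0.048736 − 33.883·0.096576)/(-7.6699)] = 2.04·0.73992 = 1.5094 mg/L.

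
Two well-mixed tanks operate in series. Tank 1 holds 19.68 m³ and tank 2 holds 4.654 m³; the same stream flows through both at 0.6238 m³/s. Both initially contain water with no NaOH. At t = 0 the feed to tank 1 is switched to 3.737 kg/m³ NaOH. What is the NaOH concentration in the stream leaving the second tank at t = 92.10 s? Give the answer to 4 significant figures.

Species balance on tank i: dCᵢ/dt = (Cᵢ₋₁ − Cᵢ)/τᵢ with τᵢ = Vᵢ/Q.
τ₁ = 19.68/0.6238 = 31.5486 s; τ₂ = 4.654/0.6238 = 7.46072 s.
Tank 1: C₁ = C_in(1 − e^(−t/τ₁)). Tank 2 (τ₁ ≠ τ₂): C₂ = C_in[1 − (τ₁ e^(−t/τ₁) − τ₂ e^(−t/τ₂))/(τ₁ − τ₂)].
At t = 92.10: e^(−t/τ₁) = 0.0539710, e^(−t/τ₂) = 4.35300e-06.
C₂ = 3.737·[1 − (31.5486·0.0539710 − 7.46072·4.35300e-06)/(24.0878)] = 3.737·0.929314 = 3.47285 kg/m³.

3.473 kg/m³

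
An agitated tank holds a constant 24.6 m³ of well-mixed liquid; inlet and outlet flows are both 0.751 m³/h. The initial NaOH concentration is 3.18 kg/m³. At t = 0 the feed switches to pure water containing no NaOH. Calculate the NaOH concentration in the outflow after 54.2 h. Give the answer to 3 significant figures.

0.608 kg/m³

Accumulation = in − out for the solute gives V dC/dt = Q(C_in − C).
Time constant τ = V/Q = 24.6/0.751 = 32.756 h.
Solution: C(t) = C_in + (C₀ − C_in) e^(−t/τ).
C(54.2) = 0 + (3.18 − 0)·e^(−54.2/32.756) = 0 + (3.1800)·0.19116 = 0.60789 kg/m³.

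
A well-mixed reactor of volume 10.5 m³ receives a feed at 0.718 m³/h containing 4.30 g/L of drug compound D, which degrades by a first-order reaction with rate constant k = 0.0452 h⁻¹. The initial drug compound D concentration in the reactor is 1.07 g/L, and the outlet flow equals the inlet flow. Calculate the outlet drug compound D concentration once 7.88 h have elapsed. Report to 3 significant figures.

Species balance: V dC/dt = Q C_in − Q C − k V C.
dC/dt = (Q/V) C_in − (Q/V + k) C; effective rate a = Q/V + k = 0.068381 + 0.0452 = 0.11358 h⁻¹.
C_ss = Q C_in/(Q + kV) = 2.5888 g/L; C(t) = C_ss + (C₀ − C_ss) e^(−a t).
C(7.88) = 2.5888 + (-1.5188)·e^(−0.11358·7.88) = 2.5888 + (-1.5188)·0.40860 = 1.9682 g/L.

1.97 g/L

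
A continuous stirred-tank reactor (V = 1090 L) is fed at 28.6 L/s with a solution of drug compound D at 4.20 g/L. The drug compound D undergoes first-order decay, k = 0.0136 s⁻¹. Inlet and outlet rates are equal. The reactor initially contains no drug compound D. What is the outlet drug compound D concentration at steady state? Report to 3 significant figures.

2.77 g/L

V dC/dt = Q(C_in − C) − k V C.
Steady state (dC/dt = 0): C_ss = Q C_in/(Q + kV) = C_in/(1 + kV/Q).
C_ss = 28.6·4.20/(28.6 + 0.0136·1090) = 120.12/43.424 = 2.7662 g/L.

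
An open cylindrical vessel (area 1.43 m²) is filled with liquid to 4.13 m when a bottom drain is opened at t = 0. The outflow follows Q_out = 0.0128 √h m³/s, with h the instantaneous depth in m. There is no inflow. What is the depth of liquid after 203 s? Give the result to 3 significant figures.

1.26 m

With no inflow, A dh/dt = −0.0128 √h.
Separate and integrate: 2(√h − √h₀) = −(0.0128/A) t.
√h = √4.13 − 0.0128·203/(2·1.43) = 2.0322 − 0.90853 = 1.1237.
h = 1.1237² = 1.2627 m.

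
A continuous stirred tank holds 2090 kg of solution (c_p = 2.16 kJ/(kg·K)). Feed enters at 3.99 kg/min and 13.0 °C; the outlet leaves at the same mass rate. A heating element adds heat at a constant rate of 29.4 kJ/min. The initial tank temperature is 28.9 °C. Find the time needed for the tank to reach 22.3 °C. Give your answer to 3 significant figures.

394 min

Heat balance on the well-mixed liquid: M c_p dT/dt = ṁ c_p (T_in − T) + 29.4.
τ = M/ṁ = 523.81 min; T_ss = T_in + Q̇/(ṁ c_p) = 16.411 °C.
T(t) = T_ss + (T₀ − T_ss) e^(−t/τ). Set T = 22.3:
e^(−t/τ) = (22.3 − 16.411)/(28.9 − 16.411) = 0.47152
t = −523.81 · ln(0.47152) = 393.79 min.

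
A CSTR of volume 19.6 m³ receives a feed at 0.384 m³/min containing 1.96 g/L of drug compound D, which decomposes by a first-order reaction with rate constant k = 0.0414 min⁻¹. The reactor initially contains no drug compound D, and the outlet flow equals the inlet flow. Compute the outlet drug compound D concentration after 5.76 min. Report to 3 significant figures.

V dC/dt = Q(C_in − C) − k V C.
dC/dt = (Q/V) C_in − (Q/V + k) C; effective rate a = Q/V + k = 0.019592 + 0.0414 = 0.060992 min⁻¹.
C_ss = Q C_in/(Q + kV) = 0.62959 g/L; C(t) = C_ss + (C₀ − C_ss) e^(−a t).
C(5.76) = 0.62959 + (-0.62959)·e^(−0.060992·5.76) = 0.62959 + (-0.62959)·0.70376 = 0.18651 g/L.

0.187 g/L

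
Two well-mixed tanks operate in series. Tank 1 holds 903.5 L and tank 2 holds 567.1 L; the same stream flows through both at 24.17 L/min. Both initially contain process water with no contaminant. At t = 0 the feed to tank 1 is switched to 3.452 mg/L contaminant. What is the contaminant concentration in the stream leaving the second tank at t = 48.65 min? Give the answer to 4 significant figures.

Species balance on tank i: dCᵢ/dt = (Cᵢ₋₁ − Cᵢ)/τᵢ with τᵢ = Vᵢ/Q.
τ₁ = 903.5/24.17 = 37.3811 min; τ₂ = 567.1/24.17 = 23.4630 min.
Tank 1: C₁ = C_in(1 − e^(−t/τ₁)). Tank 2 (τ₁ ≠ τ₂): C₂ = C_in[1 − (τ₁ e^(−t/τ₁) − τ₂ e^(−t/τ₂))/(τ₁ − τ₂)].
At t = 48.65: e^(−t/τ₁) = 0.272134, e^(−t/τ₂) = 0.125747.
C₂ = 3.452·[1 − (37.3811·0.272134 − 23.4630·0.125747)/(13.9181)] = 3.452·0.481089 = 1.66072 mg/L.

1.661 mg/L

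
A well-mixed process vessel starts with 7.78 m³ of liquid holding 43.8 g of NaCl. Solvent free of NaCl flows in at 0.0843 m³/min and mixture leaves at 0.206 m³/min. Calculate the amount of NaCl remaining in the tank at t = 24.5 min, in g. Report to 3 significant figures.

19.3 g

Let m(t) be the amount of NaCl. Volume: V(t) = V₀ + (Q_in − Q_out) t = 7.78 − 0.12170 t; V(24.5) = 4.7984 m³.
Species balance (pure solvent in): dm/dt = −Q_out · m/V(t).
dm/m = −Q_out dt/(V₀ − 0.12170 t); integrating gives ln(m/m₀) = −(Q_out/(Q_in−Q_out)) ln(V/V₀).
m = m₀ (V₀/V)^(Q_out/(Q_in−Q_out)) = 43.8 × (7.78/4.7984)^(-1.6927) = 19.329 g.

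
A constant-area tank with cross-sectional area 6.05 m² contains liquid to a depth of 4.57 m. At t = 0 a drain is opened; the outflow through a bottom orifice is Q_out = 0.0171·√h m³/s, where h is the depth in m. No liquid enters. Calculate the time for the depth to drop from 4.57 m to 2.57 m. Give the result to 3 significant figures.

Accumulation of liquid (constant cross-section A): A dh/dt = −0.0171 √h.
Separate and integrate: 2(√h − √h₀) = −(0.0171/A) t.
t = 2A(√h₀ − √h)/0.0171 = 2·6.05·(√4.57 − √2.57)/0.0171
  = 12.100 × (2.1378 − 1.6031) / 0.0171 = 378.31 s.

378 s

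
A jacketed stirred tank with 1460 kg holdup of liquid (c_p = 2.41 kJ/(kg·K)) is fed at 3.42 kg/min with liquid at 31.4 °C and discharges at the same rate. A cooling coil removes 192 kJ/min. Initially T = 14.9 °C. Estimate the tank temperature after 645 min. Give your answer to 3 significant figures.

9.60 °C

Energy balance: M c_p dT/dt = ṁ c_p (T_in − T) − 192.
τ = M/ṁ = 426.90 min; T_ss = T_in − Q̇/(ṁ c_p) = 31.4 − 192/(3.42·2.41) = 8.1052 °C.
T approaches T_ss exponentially: T(t) = T_ss + (T₀ − T_ss) e^(−t/τ).
T(645) = 8.1052 + (6.7948)·e^(−645/426.90) = 8.1052 + (6.7948)·0.22071 = 9.6049 °C.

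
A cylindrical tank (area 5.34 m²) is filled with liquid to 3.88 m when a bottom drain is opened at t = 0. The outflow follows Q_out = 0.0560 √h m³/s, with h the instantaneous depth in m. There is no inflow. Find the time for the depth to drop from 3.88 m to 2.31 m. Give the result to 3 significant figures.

85.8 s

With no inflow, A dh/dt = −0.0560 √h.
∫ h^(−1/2) dh = −(0.0560/A) ∫ dt, giving 2√h = 2√h₀ − (0.0560/A) t.
t = 2A(√h₀ − √h)/0.0560 = 2·5.34·(√3.88 − √2.31)/0.0560
  = 10.680 × (1.9698 − 1.5199) / 0.0560 = 85.803 s.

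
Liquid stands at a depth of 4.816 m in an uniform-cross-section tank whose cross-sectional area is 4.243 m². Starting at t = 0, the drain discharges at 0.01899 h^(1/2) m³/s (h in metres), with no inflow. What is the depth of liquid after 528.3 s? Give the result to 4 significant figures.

With no inflow, A dh/dt = −0.01899 √h.
This is separable: 2 d(√h)/dt = −0.01899/A, so √h = √h₀ − (0.01899/(2A)) t.
√h = √4.816 − 0.01899·528.3/(2·4.243) = 2.19454 − 1.18223 = 1.01231.
h = 1.01231² = 1.02477 m.

1.025 m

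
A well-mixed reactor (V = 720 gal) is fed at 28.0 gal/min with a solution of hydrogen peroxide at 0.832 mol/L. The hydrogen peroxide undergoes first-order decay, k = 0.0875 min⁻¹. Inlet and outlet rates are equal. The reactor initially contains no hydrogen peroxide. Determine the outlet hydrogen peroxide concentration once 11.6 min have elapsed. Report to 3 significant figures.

Species balance: V dC/dt = Q C_in − Q C − k V C.
dC/dt = (Q/V) C_in − (Q/V + k) C; effective rate a = Q/V + k = 0.038889 + 0.0875 = 0.12639 min⁻¹.
C_ss = Q C_in/(Q + kV) = 0.25600 mol/L; C(t) = C_ss + (C₀ − C_ss) e^(−a t).
C(11.6) = 0.25600 + (-0.25600)·e^(−0.12639·11.6) = 0.25600 + (-0.25600)·0.23082 = 0.19691 mol/L.

0.197 mol/L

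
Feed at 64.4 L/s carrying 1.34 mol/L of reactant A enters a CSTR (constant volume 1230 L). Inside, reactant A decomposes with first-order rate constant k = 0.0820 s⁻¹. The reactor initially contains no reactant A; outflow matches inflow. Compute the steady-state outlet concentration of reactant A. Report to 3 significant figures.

0.522 mol/L

Species balance: V dC/dt = Q C_in − Q C − k V C.
Steady state (dC/dt = 0): C_ss = Q C_in/(Q + kV) = C_in/(1 + kV/Q).
C_ss = 64.4·1.34/(64.4 + 0.0820·1230) = 86.296/165.26 = 0.52218 mol/L.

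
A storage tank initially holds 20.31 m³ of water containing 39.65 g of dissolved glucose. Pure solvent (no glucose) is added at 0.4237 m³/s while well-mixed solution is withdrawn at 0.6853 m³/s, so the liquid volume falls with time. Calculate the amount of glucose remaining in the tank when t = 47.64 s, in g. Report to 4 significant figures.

Total volume: dV/dt = Q_in − Q_out = -0.261600 m³/s, so V(t) = 20.31 − 0.261600 t and V(47.64) = 7.84738 m³.
Species balance (pure solvent in): dm/dt = −Q_out · m/V(t).
dm/m = −Q_out dt/(V₀ − 0.261600 t); integrating gives ln(m/m₀) = −(Q_out/(Q_in−Q_out)) ln(V/V₀).
m = m₀ (V₀/V)^(Q_out/(Q_in−Q_out)) = 39.65 × (20.31/7.84738)^(-2.61965) = 3.28372 g.

3.284 g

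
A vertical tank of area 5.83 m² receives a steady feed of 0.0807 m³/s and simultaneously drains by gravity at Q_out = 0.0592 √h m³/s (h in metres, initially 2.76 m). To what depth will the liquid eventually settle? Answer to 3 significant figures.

Level balance: A dh/dt = 0.0807 − 0.0592 √h. Setting dh/dt = 0:
Q_in = 0.0592 √h_ss ⇒ √h_ss = 0.0807/0.0592 = 1.3632.
h_ss = 1.3632² = 1.8582 m. (Since h₀ = 2.76 m > h_ss, the level will fall toward this value.)

1.86 m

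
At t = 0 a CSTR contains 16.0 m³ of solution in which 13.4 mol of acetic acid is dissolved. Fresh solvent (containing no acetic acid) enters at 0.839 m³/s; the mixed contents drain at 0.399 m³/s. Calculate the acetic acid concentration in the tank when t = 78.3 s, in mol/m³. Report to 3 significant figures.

Let m(t) be the amount of acetic acid. Volume: V(t) = V₀ + (Q_in − Q_out) t = 16.0 + 0.44000 t; V(78.3) = 50.452 m³.
No acetic acid enters, so dm/dt = −Q_out · (m/V).
dm/m = −Q_out dt/(V₀ + 0.44000 t); integrating gives ln(m/m₀) = −(Q_out/(Q_in−Q_out)) ln(V/V₀).
m = m₀ (V₀/V)^(Q_out/(Q_in−Q_out)) = 13.4 × (16.0/50.452)^(0.90682) = 4.7296 mol.
C = m/V = 4.7296/50.452 = 0.093744 mol/m³.

0.0937 mol/m³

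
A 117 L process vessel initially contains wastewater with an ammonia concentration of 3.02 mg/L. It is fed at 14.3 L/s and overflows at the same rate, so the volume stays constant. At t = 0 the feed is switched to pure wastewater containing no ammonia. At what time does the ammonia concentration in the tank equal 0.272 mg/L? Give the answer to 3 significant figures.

Species balance on the tank: V dC/dt = Q(C_in − C), so τ = V/Q = 8.1818 s.
C(t) = C_in + (C₀ − C_in) e^(−t/τ). Set C = 0.272 and solve for t:
e^(−t/τ) = (C − C_in)/(C₀ − C_in) = (0.272 − 0)/(3.02 − 0) = 0.090066
t = −τ ln(…) = 8.1818 × 2.4072 = 19.695 s.

19.7 s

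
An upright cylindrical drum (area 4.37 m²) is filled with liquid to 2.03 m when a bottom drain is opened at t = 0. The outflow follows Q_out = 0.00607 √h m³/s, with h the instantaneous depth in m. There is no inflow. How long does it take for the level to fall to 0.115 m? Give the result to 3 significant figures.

A dh/dt = −Q_out = −0.00607 √h.
Separate and integrate: 2(√h − √h₀) = −(0.00607/A) t.
t = 2A(√h₀ − √h)/0.00607 = 2·4.37·(√2.03 − √0.115)/0.00607
  = 8.7400 × (1.4248 − 0.33912) / 0.00607 = 1563.2 s.

1560 s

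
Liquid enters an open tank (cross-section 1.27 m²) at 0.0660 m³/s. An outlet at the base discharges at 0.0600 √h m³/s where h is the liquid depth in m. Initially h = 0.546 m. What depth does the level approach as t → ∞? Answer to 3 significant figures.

1.21 m

A dh/dt = Q_in − 0.0600 √h. Steady state requires inflow = outflow:
Q_in = 0.0600 √h_ss ⇒ √h_ss = 0.0660/0.0600 = 1.1000.
h_ss = 1.1000² = 1.2100 m. (Since h₀ = 0.546 m < h_ss, the level will rise toward this value.)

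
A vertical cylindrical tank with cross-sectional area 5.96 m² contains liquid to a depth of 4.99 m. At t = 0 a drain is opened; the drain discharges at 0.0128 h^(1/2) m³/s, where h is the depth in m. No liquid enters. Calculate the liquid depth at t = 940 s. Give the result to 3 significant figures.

1.50 m

A dh/dt = −Q_out = −0.0128 √h.
This is separable: 2 d(√h)/dt = −0.0128/A, so √h = √h₀ − (0.0128/(2A)) t.
√h = √4.99 − 0.0128·940/(2·5.96) = 2.2338 − 1.0094 = 1.2244.
h = 1.2244² = 1.4992 m.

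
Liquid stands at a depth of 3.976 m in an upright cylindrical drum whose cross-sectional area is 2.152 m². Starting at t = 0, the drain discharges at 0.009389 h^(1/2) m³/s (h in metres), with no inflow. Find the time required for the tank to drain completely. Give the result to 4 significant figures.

914.1 s

A dh/dt = −Q_out = −0.009389 √h.
This is separable: 2 d(√h)/dt = −0.009389/A, so √h = √h₀ − (0.009389/(2A)) t.
Set h = 0: 2√h₀ = (0.009389/A) t_empty ⇒ t_empty = 2A√h₀/0.009389.
t_empty = 2·2.152·√3.976/0.009389 = 4.30400·1.99399/0.009389 = 914.063 s.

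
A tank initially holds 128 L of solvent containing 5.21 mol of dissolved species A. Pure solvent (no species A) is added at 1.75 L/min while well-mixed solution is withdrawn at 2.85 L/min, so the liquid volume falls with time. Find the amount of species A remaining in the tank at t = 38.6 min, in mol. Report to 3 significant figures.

Total volume: dV/dt = Q_in − Q_out = -1.1000 L/min, so V(t) = 128 − 1.1000 t and V(38.6) = 85.540 L.
No species A enters, so dm/dt = −Q_out · (m/V).
dm/m = −Q_out dt/(V₀ − 1.1000 t); integrating gives ln(m/m₀) = −(Q_out/(Q_in−Q_out)) ln(V/V₀).
m = m₀ (V₀/V)^(Q_out/(Q_in−Q_out)) = 5.21 × (128/85.540)^(-2.5909) = 1.8337 mol.

1.83 mol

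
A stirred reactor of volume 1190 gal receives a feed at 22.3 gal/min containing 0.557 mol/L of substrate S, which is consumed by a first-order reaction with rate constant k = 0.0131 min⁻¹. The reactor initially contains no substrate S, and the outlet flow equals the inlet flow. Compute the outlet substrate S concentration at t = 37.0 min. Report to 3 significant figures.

Species balance: V dC/dt = Q C_in − Q C − k V C.
This is linear with rate a = Q/V + k = 0.031839 min⁻¹.
C_ss = Q C_in/(Q + kV) = 0.32783 mol/L; C(t) = C_ss + (C₀ − C_ss) e^(−a t).
C(37.0) = 0.32783 + (-0.32783)·e^(−0.031839·37.0) = 0.32783 + (-0.32783)·0.30788 = 0.22690 mol/L.

0.227 mol/L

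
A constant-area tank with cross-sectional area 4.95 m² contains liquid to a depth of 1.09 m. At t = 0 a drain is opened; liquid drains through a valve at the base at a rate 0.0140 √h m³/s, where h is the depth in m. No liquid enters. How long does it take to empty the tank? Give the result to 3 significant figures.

With no inflow, A dh/dt = −0.0140 √h.
This is separable: 2 d(√h)/dt = −0.0140/A, so √h = √h₀ − (0.0140/(2A)) t.
Set h = 0: 2√h₀ = (0.0140/A) t_empty ⇒ t_empty = 2A√h₀/0.0140.
t_empty = 2·4.95·√1.09/0.0140 = 9.9000·1.0440/0.0140 = 738.28 s.

738 s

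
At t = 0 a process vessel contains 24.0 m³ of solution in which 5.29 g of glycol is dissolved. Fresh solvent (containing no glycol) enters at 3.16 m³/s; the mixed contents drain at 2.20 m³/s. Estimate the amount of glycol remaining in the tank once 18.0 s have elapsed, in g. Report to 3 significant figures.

Let m(t) be the amount of glycol. Volume: V(t) = V₀ + (Q_in − Q_out) t = 24.0 + 0.96000 t; V(18.0) = 41.280 m³.
Species balance (pure solvent in): dm/dt = −Q_out · m/V(t).
dm/m = −Q_out dt/(V₀ + 0.96000 t); integrating gives ln(m/m₀) = −(Q_out/(Q_in−Q_out)) ln(V/V₀).
m = m₀ (V₀/V)^(Q_out/(Q_in−Q_out)) = 5.29 × (24.0/41.280)^(2.2917) = 1.5265 g.

1.53 g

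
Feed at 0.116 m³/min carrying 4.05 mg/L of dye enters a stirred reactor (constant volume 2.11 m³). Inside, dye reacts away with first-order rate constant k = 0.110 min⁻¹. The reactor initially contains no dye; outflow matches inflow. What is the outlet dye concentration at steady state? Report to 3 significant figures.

1.35 mg/L

Accumulation = in − out − consumed: V dC/dt = Q C_in − Q C − k V C.
At steady state: 0 = Q C_in − (Q + kV) C_ss, so C_ss = Q C_in/(Q + kV).
C_ss = 0.116·4.05/(0.116 + 0.110·2.11) = 0.46980/0.34810 = 1.3496 mg/L.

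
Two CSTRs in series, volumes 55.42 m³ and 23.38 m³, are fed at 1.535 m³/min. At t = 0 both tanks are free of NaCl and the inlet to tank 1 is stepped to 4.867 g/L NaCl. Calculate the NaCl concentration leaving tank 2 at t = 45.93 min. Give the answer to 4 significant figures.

2.682 g/L

Species balance on tank i: dCᵢ/dt = (Cᵢ₋₁ − Cᵢ)/τᵢ with τᵢ = Vᵢ/Q.
τ₁ = 55.42/1.535 = 36.1042 min; τ₂ = 23.38/1.535 = 15.2313 min.
Tank 1: C₁ = C_in(1 − e^(−t/τ₁)). Tank 2 (τ₁ ≠ τ₂): C₂ = C_in[1 − (τ₁ e^(−t/τ₁) − τ₂ e^(−t/τ₂))/(τ₁ − τ₂)].
At t = 45.93: e^(−t/τ₁) = 0.280228, e^(−t/τ₂) = 0.0490210.
C₂ = 4.867·[1 − (36.1042·0.280228 − 15.2313·0.0490210)/(20.8730)] = 4.867·0.551056 = 2.68199 g/L.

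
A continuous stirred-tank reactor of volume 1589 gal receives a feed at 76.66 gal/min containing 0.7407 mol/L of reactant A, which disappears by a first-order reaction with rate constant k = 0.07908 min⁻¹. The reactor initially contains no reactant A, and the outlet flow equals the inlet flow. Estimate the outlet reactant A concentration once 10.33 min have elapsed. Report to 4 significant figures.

0.2053 mol/L

V dC/dt = Q(C_in − C) − k V C.
This is linear with rate a = Q/V + k = 0.127324 min⁻¹.
C_ss = Q C_in/(Q + kV) = 0.280657 mol/L; C(t) = C_ss + (C₀ − C_ss) e^(−a t).
C(10.33) = 0.280657 + (-0.280657)·e^(−0.127324·10.33) = 0.280657 + (-0.280657)·0.268405 = 0.205328 mol/L.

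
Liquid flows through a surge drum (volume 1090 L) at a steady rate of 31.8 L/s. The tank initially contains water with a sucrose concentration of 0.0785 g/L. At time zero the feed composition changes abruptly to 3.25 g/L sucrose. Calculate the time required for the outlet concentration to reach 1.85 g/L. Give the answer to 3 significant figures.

Species balance: V dC/dt = Q(C_in − C) ⇒ τ = V/Q = 34.277 s.
C(t) = C_in + (C₀ − C_in) e^(−t/τ). Set C = 1.85 and solve for t:
e^(−t/τ) = (C − C_in)/(C₀ − C_in) = (1.85 − 3.25)/(0.0785 − 3.25) = 0.44143
t = −τ ln(…) = 34.277 × 0.81773 = 28.029 s.

28.0 s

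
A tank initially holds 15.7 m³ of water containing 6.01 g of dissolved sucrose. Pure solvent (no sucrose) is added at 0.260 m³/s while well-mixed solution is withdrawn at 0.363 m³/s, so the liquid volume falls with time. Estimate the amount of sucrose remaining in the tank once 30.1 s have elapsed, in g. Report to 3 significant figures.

2.77 g

Total volume: dV/dt = Q_in − Q_out = -0.10300 m³/s, so V(t) = 15.7 − 0.10300 t and V(30.1) = 12.600 m³.
Solute balance: dm/dt = 0 − Q_out C = −Q_out m/V(t).
Separate: dm/m = −Q_out dt/V(t) ⇒ ln(m/m₀) = −(Q_out/(Q_in−Q_out)) ln(V/V₀).
m = m₀ (V₀/V)^(Q_out/(Q_in−Q_out)) = 6.01 × (15.7/12.600)^(-3.5243) = 2.7680 g.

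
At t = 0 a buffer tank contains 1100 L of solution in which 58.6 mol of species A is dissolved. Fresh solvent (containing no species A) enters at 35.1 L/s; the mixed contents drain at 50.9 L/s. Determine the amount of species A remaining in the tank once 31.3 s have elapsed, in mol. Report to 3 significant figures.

8.56 mol

Total volume: dV/dt = Q_in − Q_out = -15.800 L/s, so V(t) = 1100 − 15.800 t and V(31.3) = 605.46 L.
Solute balance: dm/dt = 0 − Q_out C = −Q_out m/V(t).
dm/m = −Q_out dt/(V₀ − 15.800 t); integrating gives ln(m/m₀) = −(Q_out/(Q_in−Q_out)) ln(V/V₀).
m = m₀ (V₀/V)^(Q_out/(Q_in−Q_out)) = 58.6 × (1100/605.46)^(-3.2215) = 8.5612 mol.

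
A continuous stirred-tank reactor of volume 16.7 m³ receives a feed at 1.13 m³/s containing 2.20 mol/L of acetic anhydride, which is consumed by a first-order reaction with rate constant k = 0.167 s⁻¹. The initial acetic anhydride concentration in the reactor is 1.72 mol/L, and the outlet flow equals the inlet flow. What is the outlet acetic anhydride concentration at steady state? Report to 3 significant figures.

Accumulation = in − out − consumed: V dC/dt = Q C_in − Q C − k V C.
At steady state: 0 = Q C_in − (Q + kV) C_ss, so C_ss = Q C_in/(Q + kV).
C_ss = 1.13·2.20/(1.13 + 0.167·16.7) = 2.4860/3.9189 = 0.63436 mol/L.

0.634 mol/L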